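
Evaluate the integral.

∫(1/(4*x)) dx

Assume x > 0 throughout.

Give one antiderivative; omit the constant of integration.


Answer: log(x)/4.


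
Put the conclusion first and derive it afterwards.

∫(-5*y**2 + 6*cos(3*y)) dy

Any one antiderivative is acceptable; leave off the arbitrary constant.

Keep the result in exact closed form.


The answer is -5*y**3/3 + 2*sin(3*y).
Step 1. Rewrite: now ∫(-5*y**2) dy + ∫(6*cos(3*y)) dy.
Step 2. Evaluate the standard form: now -5*y**3/3 + ∫(6*cos(3*y)) dy.
Step 3. Evaluate the standard form: now -5*y**3/3 + 2*sin(3*y).
Answer: -5*y**3/3 + 2*sin(3*y).


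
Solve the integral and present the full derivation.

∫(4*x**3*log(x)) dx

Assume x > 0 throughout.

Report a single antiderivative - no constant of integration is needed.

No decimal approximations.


Step 1. Integrate ∫(4*x**3*log(x)) dx by parts with u = log(x), dv = (4*x**3) dx, so v = x**4 [assuming x > 0]: now x**4*log(x) + ∫(-x**3) dx.
Step 2. Evaluate the standard form: now x**4*log(x) - x**4/4.
Answer: x**4*log(x) - x**4/4.


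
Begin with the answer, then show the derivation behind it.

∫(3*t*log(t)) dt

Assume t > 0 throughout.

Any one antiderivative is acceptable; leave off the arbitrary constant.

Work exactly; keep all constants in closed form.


The answer is 3*t**2*log(t)/2 - 3*t**2/4.
Step 1. Integrate ∫(3*t*log(t)) dt by parts with u = log(t), dv = (3*t) dt, so v = 3*t**2/2 [assuming t > 0]: now 3*t**2*log(t)/2 + ∫(-3*t/2) dt.
Step 2. Evaluate the standard form: now 3*t**2*log(t)/2 - 3*t**2/4.
Answer: 3*t**2*log(t)/2 - 3*t**2/4.


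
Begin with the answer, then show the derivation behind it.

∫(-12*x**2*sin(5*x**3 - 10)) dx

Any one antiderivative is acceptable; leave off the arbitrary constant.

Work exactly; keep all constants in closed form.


The answer is 4*cos(5*x**3 - 10)/5.
Step 1. Substitute u = x**3 - 2, turning ∫(-12*x**2*sin(5*x**3 - 10)) dx into ∫(-4*sin(5*u)) du: now ∫(-4*sin(5*u)) du.
Step 2. Evaluate the standard form: now 4*cos(5*u)/5.
Step 3. Substitute back u = x**3 - 2: now 4*cos(5*x**3 - 10)/5.
Answer: 4*cos(5*x**3 - 10)/5.


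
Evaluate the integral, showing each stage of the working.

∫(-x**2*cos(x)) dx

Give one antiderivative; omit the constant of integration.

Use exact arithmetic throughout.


Step 1. Integrate ∫(-x**2*cos(x)) dx by parts with u = x**2, dv = (-cos(x)) dx, so v = -sin(x): now -x**2*sin(x) + ∫(2*x*sin(x)) dx.
Step 2. Integrate ∫(2*x*sin(x)) dx by parts with u = x, dv = (2*sin(x)) dx, so v = -2*cos(x): now -x**2*sin(x) - 2*x*cos(x) + ∫(2*cos(x)) dx.
Step 3. Evaluate the standard form: now -x**2*sin(x) - 2*x*cos(x) + 2*sin(x).
Answer: -x**2*sin(x) - 2*x*cos(x) + 2*sin(x).


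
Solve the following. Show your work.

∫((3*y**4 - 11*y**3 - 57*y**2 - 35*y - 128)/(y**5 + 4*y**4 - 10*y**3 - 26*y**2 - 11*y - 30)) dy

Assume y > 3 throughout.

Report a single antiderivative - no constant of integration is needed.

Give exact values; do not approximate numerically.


Step 1. Decompose ∫((3*y**4 - 11*y**3 - 57*y**2 - 35*y - 128)/(y**5 + 4*y**4 - 10*y**3 - 26*y**2 - 11*y - 30)) dy by partial fractions, (3*y**4 - 11*y**3 - 57*y**2 - 35*y - 128)/(y**5 + 4*y**4 - 10*y**3 - 26*y**2 - 11*y - 30) = 2/(y**2 + 1) + 3/(y + 5) + 2/(y + 2) - 2/(y - 3): now ∫(-2/(y - 3)) dy + ∫(2/(y + 2)) dy + ∫(3/(y + 5)) dy + ∫(2/(y**2 + 1)) dy.
Step 2. Evaluate the standard form [assuming y > -5]: now 3*log(y + 5) + ∫(-2/(y - 3)) dy + ∫(2/(y + 2)) dy + ∫(2/(y**2 + 1)) dy.
Step 3. Evaluate the standard form [assuming y > -2]: now 2*log(y + 2) + 3*log(y + 5) + ∫(-2/(y - 3)) dy + ∫(2/(y**2 + 1)) dy.
Step 4. Evaluate the standard form [assuming y > 3]: now -2*log(y - 3) + 2*log(y + 2) + 3*log(y + 5) + ∫(2/(y**2 + 1)) dy.
Step 5. Evaluate the standard form: now -2*log(y - 3) + 2*log(y + 2) + 3*log(y + 5) + 2*atan(y).
Answer: -2*log(y - 3) + 2*log(y + 2) + 3*log(y + 5) + 2*atan(y).


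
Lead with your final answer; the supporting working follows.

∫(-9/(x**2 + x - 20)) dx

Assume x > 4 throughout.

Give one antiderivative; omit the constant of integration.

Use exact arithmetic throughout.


The answer is -log(x - 4) + log(x + 5).
Step 1. Decompose ∫(-9/(x**2 + x - 20)) dx by partial fractions, -9/(x**2 + x - 20) = 1/(x + 5) - 1/(x - 4): now ∫(-1/(x - 4)) dx + ∫(1/(x + 5)) dx.
Step 2. Evaluate the standard form [assuming x > 4]: now -log(x - 4) + ∫(1/(x + 5)) dx.
Step 3. Evaluate the standard form [assuming x > -5]: now -log(x - 4) + log(x + 5).
Answer: -log(x - 4) + log(x + 5).


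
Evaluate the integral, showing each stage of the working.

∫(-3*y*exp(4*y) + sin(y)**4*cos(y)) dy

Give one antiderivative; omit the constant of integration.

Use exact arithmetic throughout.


Step 1. Rewrite: now ∫(-3*y*exp(4*y)) dy + ∫(sin(y)**4*cos(y)) dy.
Step 2. Substitute u = sin(y), turning ∫(sin(y)**4*cos(y)) dy into ∫(u**4) du: now ∫(u**4) du + ∫(-3*y*exp(4*y)) dy.
Step 3. Evaluate the standard form: now u**5/5 + ∫(-3*y*exp(4*y)) dy.
Step 4. Substitute back u = sin(y): now sin(y)**5/5 + ∫(-3*y*exp(4*y)) dy.
Step 5. Integrate ∫(-3*y*exp(4*y)) dy by parts with u = y, dv = (-3*exp(4*y)) dy, so v = -3*exp(4*y)/4: now -3*y*exp(4*y)/4 + sin(y)**5/5 + ∫(3*exp(4*y)/4) dy.
Step 6. Evaluate the standard form: now -3*y*exp(4*y)/4 + 3*exp(4*y)/16 + sin(y)**5/5.
Answer: -3*y*exp(4*y)/4 + 3*exp(4*y)/16 + sin(y)**5/5.


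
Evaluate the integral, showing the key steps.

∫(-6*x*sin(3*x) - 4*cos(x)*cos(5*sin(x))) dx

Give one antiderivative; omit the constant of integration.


Step 1. Rewrite: now ∫(-6*x*sin(3*x)) dx + ∫(-4*cos(x)*cos(5*sin(x))) dx.
Step 2. Substitute u = sin(x), turning ∫(-4*cos(x)*cos(5*sin(x))) dx into ∫(-4*cos(5*u)) du: now ∫(-6*x*sin(3*x)) dx + ∫(-4*cos(5*u)) du.
Step 3. Evaluate the standard form: now -4*sin(5*u)/5 + ∫(-6*x*sin(3*x)) dx.
Step 4. Substitute back u = sin(x): now -4*sin(5*sin(x))/5 + ∫(-6*x*sin(3*x)) dx.
Step 5. Integrate ∫(-6*x*sin(3*x)) dx by parts with u = x, dv = (-6*sin(3*x)) dx, so v = 2*cos(3*x): now 2*x*cos(3*x) - 4*sin(5*sin(x))/5 + ∫(-2*cos(3*x)) dx.
Step 6. Evaluate the standard form: now 2*x*cos(3*x) - 2*sin(3*x)/3 - 4*sin(5*sin(x))/5.
Answer: 2*x*cos(3*x) - 2*sin(3*x)/3 - 4*sin(5*sin(x))/5.


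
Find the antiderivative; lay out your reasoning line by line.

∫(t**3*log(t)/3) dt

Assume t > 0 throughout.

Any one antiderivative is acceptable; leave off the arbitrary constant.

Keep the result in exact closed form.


Step 1. Integrate ∫(t**3*log(t)/3) dt by parts with u = log(t), dv = (t**3/3) dt, so v = t**4/12 [assuming t > 0]: now t**4*log(t)/12 + ∫(-t**3/12) dt.
Step 2. Evaluate the standard form: now t**4*log(t)/12 - t**4/48.
Answer: t**4*log(t)/12 - t**4/48.


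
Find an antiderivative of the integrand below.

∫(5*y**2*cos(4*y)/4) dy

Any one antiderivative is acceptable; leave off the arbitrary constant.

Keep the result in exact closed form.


Answer: 5*y**2*sin(4*y)/16 + 5*y*cos(4*y)/32 - 5*sin(4*y)/128.


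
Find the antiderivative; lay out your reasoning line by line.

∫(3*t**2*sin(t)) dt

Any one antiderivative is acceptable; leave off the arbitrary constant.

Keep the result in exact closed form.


Step 1. Integrate ∫(3*t**2*sin(t)) dt by parts with u = t**2, dv = (3*sin(t)) dt, so v = -3*cos(t): now -3*t**2*cos(t) + ∫(6*t*cos(t)) dt.
Step 2. Integrate ∫(6*t*cos(t)) dt by parts with u = t, dv = (6*cos(t)) dt, so v = 6*sin(t): now -3*t**2*cos(t) + 6*t*sin(t) + ∫(-6*sin(t)) dt.
Step 3. Evaluate the standard form: now -3*t**2*cos(t) + 6*t*sin(t) + 6*cos(t).
Answer: -3*t**2*cos(t) + 6*t*sin(t) + 6*cos(t).


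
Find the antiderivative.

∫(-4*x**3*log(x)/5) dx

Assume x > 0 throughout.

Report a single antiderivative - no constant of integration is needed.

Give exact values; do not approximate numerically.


Answer: -x**4*log(x)/5 + x**4/20.


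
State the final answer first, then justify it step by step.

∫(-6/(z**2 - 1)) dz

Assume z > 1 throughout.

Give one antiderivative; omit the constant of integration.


The answer is -3*log(z - 1) + 3*log(z + 1).
Step 1. Decompose ∫(-6/(z**2 - 1)) dz by partial fractions, -6/(z**2 - 1) = 3/(z + 1) - 3/(z - 1): now ∫(-3/(z - 1)) dz + ∫(3/(z + 1)) dz.
Step 2. Evaluate the standard form [assuming z > -1]: now 3*log(z + 1) + ∫(-3/(z - 1)) dz.
Step 3. Evaluate the standard form [assuming z > 1]: now -3*log(z - 1) + 3*log(z + 1).
Answer: -3*log(z - 1) + 3*log(z + 1).


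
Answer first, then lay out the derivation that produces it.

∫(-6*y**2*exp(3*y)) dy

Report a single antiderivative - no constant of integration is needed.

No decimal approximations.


The answer is -2*y**2*exp(3*y) + 4*y*exp(3*y)/3 - 4*exp(3*y)/9.
Step 1. Integrate ∫(-6*y**2*exp(3*y)) dy by parts with u = y**2, dv = (-6*exp(3*y)) dy, so v = -2*exp(3*y): now -2*y**2*exp(3*y) + ∫(4*y*exp(3*y)) dy.
Step 2. Integrate ∫(4*y*exp(3*y)) dy by parts with u = y, dv = (4*exp(3*y)) dy, so v = 4*exp(3*y)/3: now -2*y**2*exp(3*y) + 4*y*exp(3*y)/3 + ∫(-4*exp(3*y)/3) dy.
Step 3. Evaluate the standard form: now -2*y**2*exp(3*y) + 4*y*exp(3*y)/3 - 4*exp(3*y)/9.
Answer: -2*y**2*exp(3*y) + 4*y*exp(3*y)/3 - 4*exp(3*y)/9.


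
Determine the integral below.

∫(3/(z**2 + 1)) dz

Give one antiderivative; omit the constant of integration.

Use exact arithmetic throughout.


Answer: 3*atan(z).


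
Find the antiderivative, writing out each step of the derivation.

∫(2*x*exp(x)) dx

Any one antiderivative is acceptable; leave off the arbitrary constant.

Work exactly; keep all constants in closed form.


Step 1. Integrate ∫(2*x*exp(x)) dx by parts with u = x, dv = (2*exp(x)) dx, so v = 2*exp(x): now 2*x*exp(x) + ∫(-2*exp(x)) dx.
Step 2. Evaluate the standard form: now 2*x*exp(x) - 2*exp(x).
Answer: 2*x*exp(x) - 2*exp(x).


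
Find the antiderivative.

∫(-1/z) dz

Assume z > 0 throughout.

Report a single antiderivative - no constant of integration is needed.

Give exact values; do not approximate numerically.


Answer: -log(z).


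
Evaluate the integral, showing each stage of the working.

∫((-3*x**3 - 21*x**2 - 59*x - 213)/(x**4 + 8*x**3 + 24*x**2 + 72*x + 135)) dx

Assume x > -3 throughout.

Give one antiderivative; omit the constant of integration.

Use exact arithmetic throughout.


Step 1. Decompose ∫((-3*x**3 - 21*x**2 - 59*x - 213)/(x**4 + 8*x**3 + 24*x**2 + 72*x + 135)) dx by partial fractions, (-3*x**3 - 21*x**2 - 59*x - 213)/(x**4 + 8*x**3 + 24*x**2 + 72*x + 135) = -4/(x**2 + 9) + 1/(x + 5) - 4/(x + 3): now ∫(-4/(x + 3)) dx + ∫(1/(x + 5)) dx + ∫(-4/(x**2 + 9)) dx.
Step 2. Evaluate the standard form [assuming x > -5]: now log(x + 5) + ∫(-4/(x + 3)) dx + ∫(-4/(x**2 + 9)) dx.
Step 3. Evaluate the standard form [assuming x > -3]: now -4*log(x + 3) + log(x + 5) + ∫(-4/(x**2 + 9)) dx.
Step 4. Evaluate the standard form: now -4*log(x + 3) + log(x + 5) - 4*atan(x/3)/3.
Answer: -4*log(x + 3) + log(x + 5) - 4*atan(x/3)/3.


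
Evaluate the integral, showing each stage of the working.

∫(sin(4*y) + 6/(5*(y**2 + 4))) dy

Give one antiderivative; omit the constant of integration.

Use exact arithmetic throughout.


Step 1. Rewrite: now ∫(6/(5*(y**2 + 4))) dy + ∫(sin(4*y)) dy.
Step 2. Evaluate the standard form: now 3*atan(y/2)/5 + ∫(sin(4*y)) dy.
Step 3. Evaluate the standard form: now -cos(4*y)/4 + 3*atan(y/2)/5.
Answer: -cos(4*y)/4 + 3*atan(y/2)/5.


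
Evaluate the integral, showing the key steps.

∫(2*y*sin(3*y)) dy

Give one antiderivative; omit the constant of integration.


Step 1. Integrate ∫(2*y*sin(3*y)) dy by parts with u = y, dv = (2*sin(3*y)) dy, so v = -2*cos(3*y)/3: now -2*y*cos(3*y)/3 + ∫(2*cos(3*y)/3) dy.
Step 2. Evaluate the standard form: now -2*y*cos(3*y)/3 + 2*sin(3*y)/9.
Answer: -2*y*cos(3*y)/3 + 2*sin(3*y)/9.


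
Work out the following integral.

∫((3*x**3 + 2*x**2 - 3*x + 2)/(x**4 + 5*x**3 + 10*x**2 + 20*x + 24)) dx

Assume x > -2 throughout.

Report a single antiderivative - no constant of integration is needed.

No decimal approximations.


Answer: -log(x + 2) + 4*log(x + 3) - 3*atan(x/2)/2.


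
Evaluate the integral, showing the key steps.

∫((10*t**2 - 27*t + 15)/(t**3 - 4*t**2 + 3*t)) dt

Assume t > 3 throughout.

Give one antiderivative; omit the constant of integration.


Step 1. Decompose ∫((10*t**2 - 27*t + 15)/(t**3 - 4*t**2 + 3*t)) dt by partial fractions, (10*t**2 - 27*t + 15)/(t**3 - 4*t**2 + 3*t) = 1/(t - 1) + 4/(t - 3) + 5/t: now ∫(5/t) dt + ∫(4/(t - 3)) dt + ∫(1/(t - 1)) dt.
Step 2. Evaluate the standard form [assuming t > 3]: now 4*log(t - 3) + ∫(5/t) dt + ∫(1/(t - 1)) dt.
Step 3. Evaluate the standard form [assuming t > 0]: now 5*log(t) + 4*log(t - 3) + ∫(1/(t - 1)) dt.
Step 4. Evaluate the standard form [assuming t > 1]: now 5*log(t) + 4*log(t - 3) + log(t - 1).
Answer: 5*log(t) + 4*log(t - 3) + log(t - 1).


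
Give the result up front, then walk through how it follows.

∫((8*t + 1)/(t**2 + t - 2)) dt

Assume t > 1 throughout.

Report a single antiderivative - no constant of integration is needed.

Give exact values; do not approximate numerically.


The answer is 3*log(t - 1) + 5*log(t + 2).
Step 1. Decompose ∫((8*t + 1)/(t**2 + t - 2)) dt by partial fractions, (8*t + 1)/(t**2 + t - 2) = 5/(t + 2) + 3/(t - 1): now ∫(3/(t - 1)) dt + ∫(5/(t + 2)) dt.
Step 2. Evaluate the standard form [assuming t > 1]: now 3*log(t - 1) + ∫(5/(t + 2)) dt.
Step 3. Evaluate the standard form [assuming t > -2]: now 3*log(t - 1) + 5*log(t + 2).
Answer: 3*log(t - 1) + 5*log(t + 2).


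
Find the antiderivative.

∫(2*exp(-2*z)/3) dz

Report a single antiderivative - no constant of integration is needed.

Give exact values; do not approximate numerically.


Answer: -exp(-2*z)/3.


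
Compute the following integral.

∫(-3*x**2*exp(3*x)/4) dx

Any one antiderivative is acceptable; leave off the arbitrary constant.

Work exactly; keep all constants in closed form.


Answer: -x**2*exp(3*x)/4 + x*exp(3*x)/6 - exp(3*x)/18.


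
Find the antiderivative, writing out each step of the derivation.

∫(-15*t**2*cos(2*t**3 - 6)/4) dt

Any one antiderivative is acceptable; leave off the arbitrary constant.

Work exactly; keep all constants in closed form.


Step 1. Substitute u = t**3 - 3, turning ∫(-15*t**2*cos(2*t**3 - 6)/4) dt into ∫(-5*cos(2*u)/4) du: now ∫(-5*cos(2*u)/4) du.
Step 2. Evaluate the standard form: now -5*sin(2*u)/8.
Step 3. Substitute back u = t**3 - 3: now -5*sin(2*t**3 - 6)/8.
Answer: -5*sin(2*t**3 - 6)/8.


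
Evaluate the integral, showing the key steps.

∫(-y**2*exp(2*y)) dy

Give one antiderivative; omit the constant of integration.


Step 1. Integrate ∫(-y**2*exp(2*y)) dy by parts with u = y**2, dv = (-exp(2*y)) dy, so v = -exp(2*y)/2: now -y**2*exp(2*y)/2 + ∫(y*exp(2*y)) dy.
Step 2. Integrate ∫(y*exp(2*y)) dy by parts with u = y, dv = (exp(2*y)) dy, so v = exp(2*y)/2: now -y**2*exp(2*y)/2 + y*exp(2*y)/2 + ∫(-exp(2*y)/2) dy.
Step 3. Evaluate the standard form: now -y**2*exp(2*y)/2 + y*exp(2*y)/2 - exp(2*y)/4.
Answer: -y**2*exp(2*y)/2 + y*exp(2*y)/2 - exp(2*y)/4.


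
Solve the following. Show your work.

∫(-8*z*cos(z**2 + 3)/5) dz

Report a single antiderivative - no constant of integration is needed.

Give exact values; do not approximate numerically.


Step 1. Substitute u = z**2 + 3, turning ∫(-8*z*cos(z**2 + 3)/5) dz into ∫(-4*cos(u)/5) du: now ∫(-4*cos(u)/5) du.
Step 2. Evaluate the standard form: now -4*sin(u)/5.
Step 3. Substitute back u = z**2 + 3: now -4*sin(z**2 + 3)/5.
Answer: -4*sin(z**2 + 3)/5.


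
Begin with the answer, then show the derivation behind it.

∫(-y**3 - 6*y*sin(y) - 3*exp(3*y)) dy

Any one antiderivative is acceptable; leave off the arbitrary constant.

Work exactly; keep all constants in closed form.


The answer is -y**4/4 + 6*y*cos(y) - exp(3*y) - 6*sin(y).
Step 1. Rewrite: now ∫(-y**3) dy + ∫(-6*y*sin(y)) dy + ∫(-3*exp(3*y)) dy.
Step 2. Evaluate the standard form: now -exp(3*y) + ∫(-y**3) dy + ∫(-6*y*sin(y)) dy.
Step 3. Evaluate the standard form: now -y**4/4 - exp(3*y) + ∫(-6*y*sin(y)) dy.
Step 4. Integrate ∫(-6*y*sin(y)) dy by parts with u = y, dv = (-6*sin(y)) dy, so v = 6*cos(y): now -y**4/4 + 6*y*cos(y) - exp(3*y) + ∫(-6*cos(y)) dy.
Step 5. Evaluate the standard form: now -y**4/4 + 6*y*cos(y) - exp(3*y) - 6*sin(y).
Answer: -y**4/4 + 6*y*cos(y) - exp(3*y) - 6*sin(y).


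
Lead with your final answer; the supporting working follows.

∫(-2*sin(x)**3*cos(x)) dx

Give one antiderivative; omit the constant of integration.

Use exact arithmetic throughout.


The answer is -sin(x)**4/2.
Step 1. Substitute u = sin(x), turning ∫(-2*sin(x)**3*cos(x)) dx into ∫(-2*u**3) du: now ∫(-2*u**3) du.
Step 2. Evaluate the standard form: now -u**4/2.
Step 3. Substitute back u = sin(x): now -sin(x)**4/2.
Answer: -sin(x)**4/2.


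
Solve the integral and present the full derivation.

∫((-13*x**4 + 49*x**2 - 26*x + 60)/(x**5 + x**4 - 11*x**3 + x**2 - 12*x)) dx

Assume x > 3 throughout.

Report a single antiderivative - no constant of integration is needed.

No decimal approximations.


Step 1. Decompose ∫((-13*x**4 + 49*x**2 - 26*x + 60)/(x**5 + x**4 - 11*x**3 + x**2 - 12*x)) dx by partial fractions, (-13*x**4 + 49*x**2 - 26*x + 60)/(x**5 + x**4 - 11*x**3 + x**2 - 12*x) = 2/(x**2 + 1) - 5/(x + 4) - 3/(x - 3) - 5/x: now ∫(-5/x) dx + ∫(-3/(x - 3)) dx + ∫(-5/(x + 4)) dx + ∫(2/(x**2 + 1)) dx.
Step 2. Evaluate the standard form [assuming x > -4]: now -5*log(x + 4) + ∫(-5/x) dx + ∫(-3/(x - 3)) dx + ∫(2/(x**2 + 1)) dx.
Step 3. Evaluate the standard form [assuming x > 0]: now -5*log(x) - 5*log(x + 4) + ∫(-3/(x - 3)) dx + ∫(2/(x**2 + 1)) dx.
Step 4. Evaluate the standard form [assuming x > 3]: now -5*log(x) - 3*log(x - 3) - 5*log(x + 4) + ∫(2/(x**2 + 1)) dx.
Step 5. Evaluate the standard form: now -5*log(x) - 3*log(x - 3) - 5*log(x + 4) + 2*atan(x).
Answer: -5*log(x) - 3*log(x - 3) - 5*log(x + 4) + 2*atan(x).


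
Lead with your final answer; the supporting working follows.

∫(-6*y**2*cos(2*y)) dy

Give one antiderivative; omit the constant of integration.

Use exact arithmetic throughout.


The answer is -3*y**2*sin(2*y) - 3*y*cos(2*y) + 3*sin(2*y)/2.
Step 1. Integrate ∫(-6*y**2*cos(2*y)) dy by parts with u = y**2, dv = (-6*cos(2*y)) dy, so v = -3*sin(2*y): now -3*y**2*sin(2*y) + ∫(6*y*sin(2*y)) dy.
Step 2. Integrate ∫(6*y*sin(2*y)) dy by parts with u = y, dv = (6*sin(2*y)) dy, so v = -3*cos(2*y): now -3*y**2*sin(2*y) - 3*y*cos(2*y) + ∫(3*cos(2*y)) dy.
Step 3. Evaluate the standard form: now -3*y**2*sin(2*y) - 3*y*cos(2*y) + 3*sin(2*y)/2.
Answer: -3*y**2*sin(2*y) - 3*y*cos(2*y) + 3*sin(2*y)/2.


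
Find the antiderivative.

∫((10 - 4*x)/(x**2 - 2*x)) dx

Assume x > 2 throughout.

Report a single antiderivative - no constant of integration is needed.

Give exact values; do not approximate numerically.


Answer: -5*log(x) + log(x - 2).


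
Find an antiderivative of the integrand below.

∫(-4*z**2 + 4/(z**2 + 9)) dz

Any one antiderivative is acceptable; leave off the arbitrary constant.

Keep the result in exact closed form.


Answer: -4*z**3/3 + 4*atan(z/3)/3.


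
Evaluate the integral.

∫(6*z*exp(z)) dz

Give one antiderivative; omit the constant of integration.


Answer: 6*z*exp(z) - 6*exp(z).


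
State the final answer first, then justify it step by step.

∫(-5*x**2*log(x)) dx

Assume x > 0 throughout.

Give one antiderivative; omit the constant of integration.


The answer is -5*x**3*log(x)/3 + 5*x**3/9.
Step 1. Integrate ∫(-5*x**2*log(x)) dx by parts with u = log(x), dv = (-5*x**2) dx, so v = -5*x**3/3 [assuming x > 0]: now -5*x**3*log(x)/3 + ∫(5*x**2/3) dx.
Step 2. Evaluate the standard form: now -5*x**3*log(x)/3 + 5*x**3/9.
Answer: -5*x**3*log(x)/3 + 5*x**3/9.


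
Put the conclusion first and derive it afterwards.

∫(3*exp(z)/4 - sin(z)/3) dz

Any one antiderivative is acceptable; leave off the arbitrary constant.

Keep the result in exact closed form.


The answer is 3*exp(z)/4 + cos(z)/3.
Step 1. Rewrite: now ∫(3*exp(z)/4) dz + ∫(-sin(z)/3) dz.
Step 2. Evaluate the standard form: now cos(z)/3 + ∫(3*exp(z)/4) dz.
Step 3. Evaluate the standard form: now 3*exp(z)/4 + cos(z)/3.
Answer: 3*exp(z)/4 + cos(z)/3.


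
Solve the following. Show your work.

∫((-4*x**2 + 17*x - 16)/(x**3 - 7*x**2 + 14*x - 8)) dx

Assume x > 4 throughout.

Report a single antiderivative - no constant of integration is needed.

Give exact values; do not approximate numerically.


Step 1. Decompose ∫((-4*x**2 + 17*x - 16)/(x**3 - 7*x**2 + 14*x - 8)) dx by partial fractions, (-4*x**2 + 17*x - 16)/(x**3 - 7*x**2 + 14*x - 8) = -1/(x - 1) - 1/(x - 2) - 2/(x - 4): now ∫(-2/(x - 4)) dx + ∫(-1/(x - 2)) dx + ∫(-1/(x - 1)) dx.
Step 2. Evaluate the standard form [assuming x > 1]: now -log(x - 1) + ∫(-2/(x - 4)) dx + ∫(-1/(x - 2)) dx.
Step 3. Evaluate the standard form [assuming x > 4]: now -2*log(x - 4) - log(x - 1) + ∫(-1/(x - 2)) dx.
Step 4. Evaluate the standard form [assuming x > 2]: now -2*log(x - 4) - log(x - 2) - log(x - 1).
Answer: -2*log(x - 4) - log(x - 2) - log(x - 1).


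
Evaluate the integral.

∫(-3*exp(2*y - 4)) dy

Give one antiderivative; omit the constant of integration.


Answer: -3*exp(2*y - 4)/2.


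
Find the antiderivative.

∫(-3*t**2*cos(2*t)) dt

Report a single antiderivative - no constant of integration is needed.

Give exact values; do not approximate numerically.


Answer: -3*t**2*sin(2*t)/2 - 3*t*cos(2*t)/2 + 3*sin(2*t)/4.


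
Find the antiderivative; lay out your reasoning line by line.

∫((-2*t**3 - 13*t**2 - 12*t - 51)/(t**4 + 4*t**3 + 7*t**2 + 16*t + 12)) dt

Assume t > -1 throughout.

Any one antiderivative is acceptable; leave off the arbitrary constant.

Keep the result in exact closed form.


Step 1. Decompose ∫((-2*t**3 - 13*t**2 - 12*t - 51)/(t**4 + 4*t**3 + 7*t**2 + 16*t + 12)) dt by partial fractions, (-2*t**3 - 13*t**2 - 12*t - 51)/(t**4 + 4*t**3 + 7*t**2 + 16*t + 12) = -1/(t**2 + 4) + 3/(t + 3) - 5/(t + 1): now ∫(-5/(t + 1)) dt + ∫(3/(t + 3)) dt + ∫(-1/(t**2 + 4)) dt.
Step 2. Evaluate the standard form [assuming t > -1]: now -5*log(t + 1) + ∫(3/(t + 3)) dt + ∫(-1/(t**2 + 4)) dt.
Step 3. Evaluate the standard form [assuming t > -3]: now -5*log(t + 1) + 3*log(t + 3) + ∫(-1/(t**2 + 4)) dt.
Step 4. Evaluate the standard form: now -5*log(t + 1) + 3*log(t + 3) - atan(t/2)/2.
Answer: -5*log(t + 1) + 3*log(t + 3) - atan(t/2)/2.


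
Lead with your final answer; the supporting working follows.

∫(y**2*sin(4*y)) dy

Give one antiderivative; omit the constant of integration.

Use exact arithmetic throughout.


The answer is -y**2*cos(4*y)/4 + y*sin(4*y)/8 + cos(4*y)/32.
Step 1. Integrate ∫(y**2*sin(4*y)) dy by parts with u = y**2, dv = (sin(4*y)) dy, so v = -cos(4*y)/4: now -y**2*cos(4*y)/4 + ∫(y*cos(4*y)/2) dy.
Step 2. Integrate ∫(y*cos(4*y)/2) dy by parts with u = y, dv = (cos(4*y)/2) dy, so v = sin(4*y)/8: now -y**2*cos(4*y)/4 + y*sin(4*y)/8 + ∫(-sin(4*y)/8) dy.
Step 3. Evaluate the standard form: now -y**2*cos(4*y)/4 + y*sin(4*y)/8 + cos(4*y)/32.
Answer: -y**2*cos(4*y)/4 + y*sin(4*y)/8 + cos(4*y)/32.


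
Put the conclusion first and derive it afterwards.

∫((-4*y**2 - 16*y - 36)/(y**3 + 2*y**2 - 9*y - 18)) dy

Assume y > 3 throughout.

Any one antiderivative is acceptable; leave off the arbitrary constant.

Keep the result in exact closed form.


The answer is -4*log(y - 3) + 4*log(y + 2) - 4*log(y + 3).
Step 1. Decompose ∫((-4*y**2 - 16*y - 36)/(y**3 + 2*y**2 - 9*y - 18)) dy by partial fractions, (-4*y**2 - 16*y - 36)/(y**3 + 2*y**2 - 9*y - 18) = -4/(y + 3) + 4/(y + 2) - 4/(y - 3): now ∫(-4/(y - 3)) dy + ∫(4/(y + 2)) dy + ∫(-4/(y + 3)) dy.
Step 2. Evaluate the standard form [assuming y > 3]: now -4*log(y - 3) + ∫(4/(y + 2)) dy + ∫(-4/(y + 3)) dy.
Step 3. Evaluate the standard form [assuming y > -2]: now -4*log(y - 3) + 4*log(y + 2) + ∫(-4/(y + 3)) dy.
Step 4. Evaluate the standard form [assuming y > -3]: now -4*log(y - 3) + 4*log(y + 2) - 4*log(y + 3).
Answer: -4*log(y - 3) + 4*log(y + 2) - 4*log(y + 3).


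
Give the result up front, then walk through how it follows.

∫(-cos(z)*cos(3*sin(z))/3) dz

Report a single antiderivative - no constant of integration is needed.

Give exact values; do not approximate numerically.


The answer is -sin(3*sin(z))/9.
Step 1. Substitute u = sin(z), turning ∫(-cos(z)*cos(3*sin(z))/3) dz into ∫(-cos(3*u)/3) du: now ∫(-cos(3*u)/3) du.
Step 2. Evaluate the standard form: now -sin(3*u)/9.
Step 3. Substitute back u = sin(z): now -sin(3*sin(z))/9.
Answer: -sin(3*sin(z))/9.


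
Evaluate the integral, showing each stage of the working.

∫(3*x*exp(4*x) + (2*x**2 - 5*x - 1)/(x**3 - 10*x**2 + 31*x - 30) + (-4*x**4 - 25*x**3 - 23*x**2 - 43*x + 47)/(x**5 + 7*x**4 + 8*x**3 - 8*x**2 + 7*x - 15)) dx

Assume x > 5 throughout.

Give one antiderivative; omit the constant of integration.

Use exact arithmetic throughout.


Step 1. Rewrite: now ∫(3*x*exp(4*x)) dx + ∫((2*x**2 - 5*x - 1)/(x**3 - 10*x**2 + 31*x - 30)) dx + ∫((-4*x**4 - 25*x**3 - 23*x**2 - 43*x + 47)/(x**5 + 7*x**4 + 8*x**3 - 8*x**2 + 7*x - 15)) dx.
Step 2. Decompose ∫((2*x**2 - 5*x - 1)/(x**3 - 10*x**2 + 31*x - 30)) dx by partial fractions, (2*x**2 - 5*x - 1)/(x**3 - 10*x**2 + 31*x - 30) = -1/(x - 2) - 1/(x - 3) + 4/(x - 5): now ∫(3*x*exp(4*x)) dx + ∫((-4*x**4 - 25*x**3 - 23*x**2 - 43*x + 47)/(x**5 + 7*x**4 + 8*x**3 - 8*x**2 + 7*x - 15)) dx + ∫(4/(x - 5)) dx + ∫(-1/(x - 3)) dx + ∫(-1/(x - 2)) dx.
Step 3. Evaluate the standard form [assuming x > 3]: now -log(x - 3) + ∫(3*x*exp(4*x)) dx + ∫((-4*x**4 - 25*x**3 - 23*x**2 - 43*x + 47)/(x**5 + 7*x**4 + 8*x**3 - 8*x**2 + 7*x - 15)) dx + ∫(4/(x - 5)) dx + ∫(-1/(x - 2)) dx.
Step 4. Evaluate the standard form [assuming x > 5]: now 4*log(x - 5) - log(x - 3) + ∫(3*x*exp(4*x)) dx + ∫((-4*x**4 - 25*x**3 - 23*x**2 - 43*x + 47)/(x**5 + 7*x**4 + 8*x**3 - 8*x**2 + 7*x - 15)) dx + ∫(-1/(x - 2)) dx.
Step 5. Evaluate the standard form [assuming x > 2]: now 4*log(x - 5) - log(x - 3) - log(x - 2) + ∫(3*x*exp(4*x)) dx + ∫((-4*x**4 - 25*x**3 - 23*x**2 - 43*x + 47)/(x**5 + 7*x**4 + 8*x**3 - 8*x**2 + 7*x - 15)) dx.
Step 6. Integrate ∫(3*x*exp(4*x)) dx by parts with u = x, dv = (3*exp(4*x)) dx, so v = 3*exp(4*x)/4: now 3*x*exp(4*x)/4 + 4*log(x - 5) - log(x - 3) - log(x - 2) + ∫((-4*x**4 - 25*x**3 - 23*x**2 - 43*x + 47)/(x**5 + 7*x**4 + 8*x**3 - 8*x**2 + 7*x - 15)) dx + ∫(-3*exp(4*x)/4) dx.
Step 7. Evaluate the standard form: now 3*x*exp(4*x)/4 - 3*exp(4*x)/16 + 4*log(x - 5) - log(x - 3) - log(x - 2) + ∫((-4*x**4 - 25*x**3 - 23*x**2 - 43*x + 47)/(x**5 + 7*x**4 + 8*x**3 - 8*x**2 + 7*x - 15)) dx.
Step 8. Decompose ∫((-4*x**4 - 25*x**3 - 23*x**2 - 43*x + 47)/(x**5 + 7*x**4 + 8*x**3 - 8*x**2 + 7*x - 15)) dx by partial fractions, (-4*x**4 - 25*x**3 - 23*x**2 - 43*x + 47)/(x**5 + 7*x**4 + 8*x**3 - 8*x**2 + 7*x - 15) = -3/(x**2 + 1) + 1/(x + 5) - 4/(x + 3) - 1/(x - 1): now 3*x*exp(4*x)/4 - 3*exp(4*x)/16 + 4*log(x - 5) - log(x - 3) - log(x - 2) + ∫(-1/(x - 1)) dx + ∫(-4/(x + 3)) dx + ∫(1/(x + 5)) dx + ∫(-3/(x**2 + 1)) dx.
Step 9. Evaluate the standard form [assuming x > 1]: now 3*x*exp(4*x)/4 - 3*exp(4*x)/16 + 4*log(x - 5) - log(x - 3) - log(x - 2) - log(x - 1) + ∫(-4/(x + 3)) dx + ∫(1/(x + 5)) dx + ∫(-3/(x**2 + 1)) dx.
Step 10. Evaluate the standard form [assuming x > -5]: now 3*x*exp(4*x)/4 - 3*exp(4*x)/16 + 4*log(x - 5) - log(x - 3) - log(x - 2) - log(x - 1) + log(x + 5) + ∫(-4/(x + 3)) dx + ∫(-3/(x**2 + 1)) dx.
Step 11. Evaluate the standard form [assuming x > -3]: now 3*x*exp(4*x)/4 - 3*exp(4*x)/16 + 4*log(x - 5) - log(x - 3) - log(x - 2) - log(x - 1) - 4*log(x + 3) + log(x + 5) + ∫(-3/(x**2 + 1)) dx.
Step 12. Evaluate the standard form: now 3*x*exp(4*x)/4 - 3*exp(4*x)/16 + 4*log(x - 5) - log(x - 3) - log(x - 2) - log(x - 1) - 4*log(x + 3) + log(x + 5) - 3*atan(x).
Answer: 3*x*exp(4*x)/4 - 3*exp(4*x)/16 + 4*log(x - 5) - log(x - 3) - log(x - 2) - log(x - 1) - 4*log(x + 3) + log(x + 5) - 3*atan(x).


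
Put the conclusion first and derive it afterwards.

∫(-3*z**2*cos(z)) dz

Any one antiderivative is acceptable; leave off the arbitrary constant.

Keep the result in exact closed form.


The answer is -3*z**2*sin(z) - 6*z*cos(z) + 6*sin(z).
Step 1. Integrate ∫(-3*z**2*cos(z)) dz by parts with u = z**2, dv = (-3*cos(z)) dz, so v = -3*sin(z): now -3*z**2*sin(z) + ∫(6*z*sin(z)) dz.
Step 2. Integrate ∫(6*z*sin(z)) dz by parts with u = z, dv = (6*sin(z)) dz, so v = -6*cos(z): now -3*z**2*sin(z) - 6*z*cos(z) + ∫(6*cos(z)) dz.
Step 3. Evaluate the standard form: now -3*z**2*sin(z) - 6*z*cos(z) + 6*sin(z).
Answer: -3*z**2*sin(z) - 6*z*cos(z) + 6*sin(z).


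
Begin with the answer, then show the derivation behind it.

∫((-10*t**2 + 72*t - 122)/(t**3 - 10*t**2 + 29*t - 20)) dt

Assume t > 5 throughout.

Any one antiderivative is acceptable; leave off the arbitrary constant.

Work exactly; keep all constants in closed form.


The answer is -3*log(t - 5) - 2*log(t - 4) - 5*log(t - 1).
Step 1. Decompose ∫((-10*t**2 + 72*t - 122)/(t**3 - 10*t**2 + 29*t - 20)) dt by partial fractions, (-10*t**2 + 72*t - 122)/(t**3 - 10*t**2 + 29*t - 20) = -5/(t - 1) - 2/(t - 4) - 3/(t - 5): now ∫(-3/(t - 5)) dt + ∫(-2/(t - 4)) dt + ∫(-5/(t - 1)) dt.
Step 2. Evaluate the standard form [assuming t > 1]: now -5*log(t - 1) + ∫(-3/(t - 5)) dt + ∫(-2/(t - 4)) dt.
Step 3. Evaluate the standard form [assuming t > 5]: now -3*log(t - 5) - 5*log(t - 1) + ∫(-2/(t - 4)) dt.
Step 4. Evaluate the standard form [assuming t > 4]: now -3*log(t - 5) - 2*log(t - 4) - 5*log(t - 1).
Answer: -3*log(t - 5) - 2*log(t - 4) - 5*log(t - 1).


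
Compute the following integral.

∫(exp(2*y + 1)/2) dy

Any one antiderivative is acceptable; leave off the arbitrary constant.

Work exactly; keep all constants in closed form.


Answer: exp(2*y + 1)/4.


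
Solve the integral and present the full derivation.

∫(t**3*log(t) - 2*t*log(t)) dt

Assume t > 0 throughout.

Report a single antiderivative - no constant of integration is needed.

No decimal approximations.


Step 1. Rewrite: now ∫(-2*t*log(t)) dt + ∫(t**3*log(t)) dt.
Step 2. Integrate ∫(t**3*log(t)) dt by parts with u = log(t), dv = (t**3) dt, so v = t**4/4 [assuming t > 0]: now t**4*log(t)/4 + ∫(-t**3/4) dt + ∫(-2*t*log(t)) dt.
Step 3. Evaluate the standard form: now t**4*log(t)/4 - t**4/16 + ∫(-2*t*log(t)) dt.
Step 4. Integrate ∫(-2*t*log(t)) dt by parts with u = log(t), dv = (-2*t) dt, so v = -t**2 [assuming t > 0]: now t**4*log(t)/4 - t**4/16 - t**2*log(t) + ∫(t) dt.
Step 5. Evaluate the standard form: now t**4*log(t)/4 - t**4/16 - t**2*log(t) + t**2/2.
Answer: t**4*log(t)/4 - t**4/16 - t**2*log(t) + t**2/2.


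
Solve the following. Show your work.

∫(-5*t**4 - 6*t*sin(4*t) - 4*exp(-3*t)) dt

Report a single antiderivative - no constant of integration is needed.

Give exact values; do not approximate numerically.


Step 1. Rewrite: now ∫(-5*t**4) dt + ∫(-6*t*sin(4*t)) dt + ∫(-4*exp(-3*t)) dt.
Step 2. Evaluate the standard form: now ∫(-5*t**4) dt + ∫(-6*t*sin(4*t)) dt + 4*exp(-3*t)/3.
Step 3. Integrate ∫(-6*t*sin(4*t)) dt by parts with u = t, dv = (-6*sin(4*t)) dt, so v = 3*cos(4*t)/2: now 3*t*cos(4*t)/2 + ∫(-5*t**4) dt + ∫(-3*cos(4*t)/2) dt + 4*exp(-3*t)/3.
Step 4. Evaluate the standard form: now 3*t*cos(4*t)/2 - 3*sin(4*t)/8 + ∫(-5*t**4) dt + 4*exp(-3*t)/3.
Step 5. Evaluate the standard form: now -t**5 + 3*t*cos(4*t)/2 - 3*sin(4*t)/8 + 4*exp(-3*t)/3.
Answer: -t**5 + 3*t*cos(4*t)/2 - 3*sin(4*t)/8 + 4*exp(-3*t)/3.


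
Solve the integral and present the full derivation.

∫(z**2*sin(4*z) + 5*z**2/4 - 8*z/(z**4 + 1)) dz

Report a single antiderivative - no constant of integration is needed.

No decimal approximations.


Step 1. Rewrite: now ∫(5*z**2/4) dz + ∫(-8*z/(z**4 + 1)) dz + ∫(z**2*sin(4*z)) dz.
Step 2. Substitute u = z**2, turning ∫(-8*z/(z**4 + 1)) dz into ∫(-4/(u**2 + 1)) du: now ∫(5*z**2/4) dz + ∫(z**2*sin(4*z)) dz + ∫(-4/(u**2 + 1)) du.
Step 3. Evaluate the standard form: now -4*atan(u) + ∫(5*z**2/4) dz + ∫(z**2*sin(4*z)) dz.
Step 4. Substitute back u = z**2: now -4*atan(z**2) + ∫(5*z**2/4) dz + ∫(z**2*sin(4*z)) dz.
Step 5. Integrate ∫(z**2*sin(4*z)) dz by parts with u = z**2, dv = (sin(4*z)) dz, so v = -cos(4*z)/4: now -z**2*cos(4*z)/4 - 4*atan(z**2) + ∫(5*z**2/4) dz + ∫(z*cos(4*z)/2) dz.
Step 6. Integrate ∫(z*cos(4*z)/2) dz by parts with u = z, dv = (cos(4*z)/2) dz, so v = sin(4*z)/8: now -z**2*cos(4*z)/4 + z*sin(4*z)/8 - 4*atan(z**2) + ∫(5*z**2/4) dz + ∫(-sin(4*z)/8) dz.
Step 7. Evaluate the standard form: now -z**2*cos(4*z)/4 + z*sin(4*z)/8 + cos(4*z)/32 - 4*atan(z**2) + ∫(5*z**2/4) dz.
Step 8. Evaluate the standard form: now 5*z**3/12 - z**2*cos(4*z)/4 + z*sin(4*z)/8 + cos(4*z)/32 - 4*atan(z**2).
Answer: 5*z**3/12 - z**2*cos(4*z)/4 + z*sin(4*z)/8 + cos(4*z)/32 - 4*atan(z**2).


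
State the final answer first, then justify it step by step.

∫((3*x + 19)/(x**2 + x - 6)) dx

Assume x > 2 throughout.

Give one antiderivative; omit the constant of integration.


The answer is 5*log(x - 2) - 2*log(x + 3).
Step 1. Decompose ∫((3*x + 19)/(x**2 + x - 6)) dx by partial fractions, (3*x + 19)/(x**2 + x - 6) = -2/(x + 3) + 5/(x - 2): now ∫(5/(x - 2)) dx + ∫(-2/(x + 3)) dx.
Step 2. Evaluate the standard form [assuming x > 2]: now 5*log(x - 2) + ∫(-2/(x + 3)) dx.
Step 3. Evaluate the standard form [assuming x > -3]: now 5*log(x - 2) - 2*log(x + 3).
Answer: 5*log(x - 2) - 2*log(x + 3).


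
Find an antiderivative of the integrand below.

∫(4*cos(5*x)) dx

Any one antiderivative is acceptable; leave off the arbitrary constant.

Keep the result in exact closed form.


Answer: 4*sin(5*x)/5.


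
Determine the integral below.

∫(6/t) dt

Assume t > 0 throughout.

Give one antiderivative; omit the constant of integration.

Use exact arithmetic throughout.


Answer: 6*log(t).


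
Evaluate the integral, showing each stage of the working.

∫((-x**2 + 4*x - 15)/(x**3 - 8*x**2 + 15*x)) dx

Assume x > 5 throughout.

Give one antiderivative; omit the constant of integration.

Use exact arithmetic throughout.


Step 1. Decompose ∫((-x**2 + 4*x - 15)/(x**3 - 8*x**2 + 15*x)) dx by partial fractions, (-x**2 + 4*x - 15)/(x**3 - 8*x**2 + 15*x) = 2/(x - 3) - 2/(x - 5) - 1/x: now ∫(-1/x) dx + ∫(-2/(x - 5)) dx + ∫(2/(x - 3)) dx.
Step 2. Evaluate the standard form [assuming x > 5]: now -2*log(x - 5) + ∫(-1/x) dx + ∫(2/(x - 3)) dx.
Step 3. Evaluate the standard form [assuming x > 0]: now -log(x) - 2*log(x - 5) + ∫(2/(x - 3)) dx.
Step 4. Evaluate the standard form [assuming x > 3]: now -log(x) - 2*log(x - 5) + 2*log(x - 3).
Answer: -log(x) - 2*log(x - 5) + 2*log(x - 3).


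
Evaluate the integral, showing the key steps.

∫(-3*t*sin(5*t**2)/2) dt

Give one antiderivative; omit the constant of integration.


Step 1. Substitute u = t**2, turning ∫(-3*t*sin(5*t**2)/2) dt into ∫(-3*sin(5*u)/4) du: now ∫(-3*sin(5*u)/4) du.
Step 2. Evaluate the standard form: now 3*cos(5*u)/20.
Step 3. Substitute back u = t**2: now 3*cos(5*t**2)/20.
Answer: 3*cos(5*t**2)/20.


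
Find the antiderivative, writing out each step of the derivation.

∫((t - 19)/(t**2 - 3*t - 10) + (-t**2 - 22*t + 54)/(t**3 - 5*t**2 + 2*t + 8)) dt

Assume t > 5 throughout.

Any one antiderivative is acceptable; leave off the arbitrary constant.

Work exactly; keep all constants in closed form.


Step 1. Rewrite: now ∫((t - 19)/(t**2 - 3*t - 10)) dt + ∫((-t**2 - 22*t + 54)/(t**3 - 5*t**2 + 2*t + 8)) dt.
Step 2. Decompose ∫((-t**2 - 22*t + 54)/(t**3 - 5*t**2 + 2*t + 8)) dt by partial fractions, (-t**2 - 22*t + 54)/(t**3 - 5*t**2 + 2*t + 8) = 5/(t + 1) - 1/(t - 2) - 5/(t - 4): now ∫((t - 19)/(t**2 - 3*t - 10)) dt + ∫(-5/(t - 4)) dt + ∫(-1/(t - 2)) dt + ∫(5/(t + 1)) dt.
Step 3. Evaluate the standard form [assuming t > 2]: now -log(t - 2) + ∫((t - 19)/(t**2 - 3*t - 10)) dt + ∫(-5/(t - 4)) dt + ∫(5/(t + 1)) dt.
Step 4. Evaluate the standard form [assuming t > -1]: now -log(t - 2) + 5*log(t + 1) + ∫((t - 19)/(t**2 - 3*t - 10)) dt + ∫(-5/(t - 4)) dt.
Step 5. Evaluate the standard form [assuming t > 4]: now -5*log(t - 4) - log(t - 2) + 5*log(t + 1) + ∫((t - 19)/(t**2 - 3*t - 10)) dt.
Step 6. Decompose ∫((t - 19)/(t**2 - 3*t - 10)) dt by partial fractions, (t - 19)/(t**2 - 3*t - 10) = 3/(t + 2) - 2/(t - 5): now -5*log(t - 4) - log(t - 2) + 5*log(t + 1) + ∫(-2/(t - 5)) dt + ∫(3/(t + 2)) dt.
Step 7. Evaluate the standard form [assuming t > 5]: now -2*log(t - 5) - 5*log(t - 4) - log(t - 2) + 5*log(t + 1) + ∫(3/(t + 2)) dt.
Step 8. Evaluate the standard form [assuming t > -2]: now -2*log(t - 5) - 5*log(t - 4) - log(t - 2) + 5*log(t + 1) + 3*log(t + 2).
Answer: -2*log(t - 5) - 5*log(t - 4) - log(t - 2) + 5*log(t + 1) + 3*log(t + 2).


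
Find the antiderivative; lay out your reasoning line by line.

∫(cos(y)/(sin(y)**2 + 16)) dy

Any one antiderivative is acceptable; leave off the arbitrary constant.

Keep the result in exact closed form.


Step 1. Substitute u = sin(y), turning ∫(cos(y)/(sin(y)**2 + 16)) dy into ∫(1/(u**2 + 16)) du: now ∫(1/(u**2 + 16)) du.
Step 2. Evaluate the standard form: now atan(u/4)/4.
Step 3. Substitute back u = sin(y): now atan(sin(y)/4)/4.
Answer: atan(sin(y)/4)/4.


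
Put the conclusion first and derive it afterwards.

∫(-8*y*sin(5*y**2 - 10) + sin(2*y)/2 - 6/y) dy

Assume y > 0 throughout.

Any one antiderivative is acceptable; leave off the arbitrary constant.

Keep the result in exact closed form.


The answer is -6*log(y) - cos(2*y)/4 + 4*cos(5*y**2 - 10)/5.
Step 1. Rewrite: now ∫(-6/y) dy + ∫(-8*y*sin(5*y**2 - 10)) dy + ∫(sin(2*y)/2) dy.
Step 2. Substitute u = y**2 - 2, turning ∫(-8*y*sin(5*y**2 - 10)) dy into ∫(-4*sin(5*u)) du: now ∫(-6/y) dy + ∫(-4*sin(5*u)) du + ∫(sin(2*y)/2) dy.
Step 3. Evaluate the standard form: now 4*cos(5*u)/5 + ∫(-6/y) dy + ∫(sin(2*y)/2) dy.
Step 4. Substitute back u = y**2 - 2: now 4*cos(5*y**2 - 10)/5 + ∫(-6/y) dy + ∫(sin(2*y)/2) dy.
Step 5. Evaluate the standard form [assuming y > 0]: now -6*log(y) + 4*cos(5*y**2 - 10)/5 + ∫(sin(2*y)/2) dy.
Step 6. Evaluate the standard form: now -6*log(y) - cos(2*y)/4 + 4*cos(5*y**2 - 10)/5.
Answer: -6*log(y) - cos(2*y)/4 + 4*cos(5*y**2 - 10)/5.


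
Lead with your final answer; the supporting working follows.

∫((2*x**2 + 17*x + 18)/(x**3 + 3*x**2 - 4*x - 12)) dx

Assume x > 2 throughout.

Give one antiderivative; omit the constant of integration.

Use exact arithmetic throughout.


The answer is 3*log(x - 2) + 2*log(x + 2) - 3*log(x + 3).
Step 1. Decompose ∫((2*x**2 + 17*x + 18)/(x**3 + 3*x**2 - 4*x - 12)) dx by partial fractions, (2*x**2 + 17*x + 18)/(x**3 + 3*x**2 - 4*x - 12) = -3/(x + 3) + 2/(x + 2) + 3/(x - 2): now ∫(3/(x - 2)) dx + ∫(2/(x + 2)) dx + ∫(-3/(x + 3)) dx.
Step 2. Evaluate the standard form [assuming x > -3]: now -3*log(x + 3) + ∫(3/(x - 2)) dx + ∫(2/(x + 2)) dx.
Step 3. Evaluate the standard form [assuming x > -2]: now 2*log(x + 2) - 3*log(x + 3) + ∫(3/(x - 2)) dx.
Step 4. Evaluate the standard form [assuming x > 2]: now 3*log(x - 2) + 2*log(x + 2) - 3*log(x + 3).
Answer: 3*log(x - 2) + 2*log(x + 2) - 3*log(x + 3).


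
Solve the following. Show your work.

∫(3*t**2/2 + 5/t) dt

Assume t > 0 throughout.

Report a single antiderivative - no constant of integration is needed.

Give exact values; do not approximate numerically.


Step 1. Rewrite: now ∫(5/t) dt + ∫(3*t**2/2) dt.
Step 2. Evaluate the standard form [assuming t > 0]: now 5*log(t) + ∫(3*t**2/2) dt.
Step 3. Evaluate the standard form: now t**3/2 + 5*log(t).
Answer: t**3/2 + 5*log(t).


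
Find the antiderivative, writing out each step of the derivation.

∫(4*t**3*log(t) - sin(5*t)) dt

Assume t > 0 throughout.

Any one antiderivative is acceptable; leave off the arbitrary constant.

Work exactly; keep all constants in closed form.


Step 1. Rewrite: now ∫(4*t**3*log(t)) dt + ∫(-sin(5*t)) dt.
Step 2. Evaluate the standard form: now cos(5*t)/5 + ∫(4*t**3*log(t)) dt.
Step 3. Integrate ∫(4*t**3*log(t)) dt by parts with u = log(t), dv = (4*t**3) dt, so v = t**4 [assuming t > 0]: now t**4*log(t) + cos(5*t)/5 + ∫(-t**3) dt.
Step 4. Evaluate the standard form: now t**4*log(t) - t**4/4 + cos(5*t)/5.
Answer: t**4*log(t) - t**4/4 + cos(5*t)/5.
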